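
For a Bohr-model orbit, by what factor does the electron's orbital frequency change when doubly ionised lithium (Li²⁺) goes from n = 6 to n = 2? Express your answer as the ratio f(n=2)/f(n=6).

f ∝ Z^2 · n^-3; with Z fixed, f ∝ n^-3.
f(n=2)/f(n=6) = (2/6)^-3 = 27

27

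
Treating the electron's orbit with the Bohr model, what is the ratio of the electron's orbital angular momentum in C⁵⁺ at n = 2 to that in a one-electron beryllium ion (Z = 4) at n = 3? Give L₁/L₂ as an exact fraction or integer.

2/3

L = nℏ is independent of Z.
L₁/L₂ = n₁/n₂ = 2/3 = 2/3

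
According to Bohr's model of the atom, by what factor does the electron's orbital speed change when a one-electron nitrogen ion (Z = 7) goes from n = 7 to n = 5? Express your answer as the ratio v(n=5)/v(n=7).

v ∝ Z^1 · n^-1; with Z fixed, v ∝ n^-1.
v(n=5)/v(n=7) = (5/7)^-1 = 7/5

7/5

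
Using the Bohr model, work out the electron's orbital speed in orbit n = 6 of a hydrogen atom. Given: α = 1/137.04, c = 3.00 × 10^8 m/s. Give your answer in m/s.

v_n = Zαc/n = 1 × 0.00730 × 3.00 × 10^8 / 6
    = 3.65 × 10^5 m/s

3.65 × 10^5 m/s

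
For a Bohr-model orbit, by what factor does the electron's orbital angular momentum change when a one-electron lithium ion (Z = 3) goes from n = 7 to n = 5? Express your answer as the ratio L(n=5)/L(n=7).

5/7

L = nℏ depends only on n, so L ∝ n.
L(n=5)/L(n=7) = (5/7)^1 = 5/7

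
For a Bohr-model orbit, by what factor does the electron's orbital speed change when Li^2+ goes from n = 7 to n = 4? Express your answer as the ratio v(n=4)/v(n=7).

7/4

v ∝ Z^1 · n^-1; with Z fixed, v ∝ n^-1.
v(n=4)/v(n=7) = (4/7)^-1 = 7/4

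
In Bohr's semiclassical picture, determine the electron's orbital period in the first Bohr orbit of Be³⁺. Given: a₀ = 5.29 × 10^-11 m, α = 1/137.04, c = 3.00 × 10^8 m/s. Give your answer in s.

r = n²a₀/Z = 1²·5.29 × 10^-11/4 = 1.32 × 10^-11 m
v = Zαc/n = 4·0.00730·3.00 × 10^8/1 = 8.76 × 10^6 m/s
T = 2πr/v = 9.49 × 10^-18 s

9.49 × 10^-18 s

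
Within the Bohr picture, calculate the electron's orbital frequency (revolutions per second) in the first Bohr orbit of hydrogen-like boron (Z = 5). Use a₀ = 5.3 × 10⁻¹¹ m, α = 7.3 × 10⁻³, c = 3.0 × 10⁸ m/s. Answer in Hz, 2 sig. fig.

1.6 × 10¹⁷ Hz

r = n²a₀/Z = 1.1 × 10⁻¹¹ m, v = Zαc/n = 1.1 × 10⁷ m/s
f = v/(2πr) = 1.6 × 10¹⁷ Hz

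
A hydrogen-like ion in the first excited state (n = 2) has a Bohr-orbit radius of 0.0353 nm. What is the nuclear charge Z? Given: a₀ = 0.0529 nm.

r_n = n²a₀/Z ⇒ Z = n²a₀/r = 2² × 0.0529 / 0.0353 ≈ 5.99
Z = 6

6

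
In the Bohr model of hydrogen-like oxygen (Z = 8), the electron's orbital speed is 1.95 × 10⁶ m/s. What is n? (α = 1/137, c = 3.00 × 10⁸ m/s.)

9

v_n = Zαc/n ⇒ n = Zαc/v = 8 × 0.00730 × 3.00 × 10⁸ / 1.95 × 10⁶ ≈ 8.98
n = 9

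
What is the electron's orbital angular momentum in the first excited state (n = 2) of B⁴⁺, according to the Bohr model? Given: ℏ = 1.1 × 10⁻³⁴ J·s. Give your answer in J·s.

L_n = nℏ = 2 × 1.1 × 10⁻³⁴ = 2.2 × 10⁻³⁴ J·s

2.2 × 10⁻³⁴ J·s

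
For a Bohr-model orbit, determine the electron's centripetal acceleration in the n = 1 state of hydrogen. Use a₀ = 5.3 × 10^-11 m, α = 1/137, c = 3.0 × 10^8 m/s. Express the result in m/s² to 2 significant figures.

9.0 × 10^22 m/s²

r = n²a₀/Z = 5.3 × 10^-11 m, v = Zαc/n = 2.2 × 10^6 m/s
a = v²/r = (2.2 × 10^6)² / 5.3 × 10^-11 = 9.0 × 10^22 m/s²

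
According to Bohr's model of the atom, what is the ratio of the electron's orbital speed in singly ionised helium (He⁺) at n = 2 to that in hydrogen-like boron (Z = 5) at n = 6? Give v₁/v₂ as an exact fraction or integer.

v ∝ Z^1 · n^-1
v₁/v₂ = (2/5)^1 · (2/6)^-1 = 6/5

6/5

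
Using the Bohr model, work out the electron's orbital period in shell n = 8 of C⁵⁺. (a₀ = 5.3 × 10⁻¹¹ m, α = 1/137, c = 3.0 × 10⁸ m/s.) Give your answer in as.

2200 as

r = n²a₀/Z = 8²·5.3 × 10⁻¹¹/6 = 5.7 × 10⁻¹⁰ m
v = Zαc/n = 6·0.0073·3.0 × 10⁸/8 = 1.6 × 10⁶ m/s
T = 2πr/v = 2.2 × 10⁻¹⁵ s = 2200 as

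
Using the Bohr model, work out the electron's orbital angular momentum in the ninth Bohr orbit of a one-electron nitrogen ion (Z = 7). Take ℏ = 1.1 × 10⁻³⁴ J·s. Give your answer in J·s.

L_n = nℏ = 9 × 1.1 × 10⁻³⁴ = 9.9 × 10⁻³⁴ J·s

9.9 × 10⁻³⁴ J·s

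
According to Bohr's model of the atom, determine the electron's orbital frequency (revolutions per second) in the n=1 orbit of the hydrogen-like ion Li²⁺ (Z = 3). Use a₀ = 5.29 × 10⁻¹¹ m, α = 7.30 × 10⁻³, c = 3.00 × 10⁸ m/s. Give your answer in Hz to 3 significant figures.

r = n²a₀/Z = 1.76 × 10⁻¹¹ m, v = Zαc/n = 6.57 × 10⁶ m/s
f = v/(2πr) = 5.93 × 10¹⁶ Hz

5.93 × 10¹⁶ Hz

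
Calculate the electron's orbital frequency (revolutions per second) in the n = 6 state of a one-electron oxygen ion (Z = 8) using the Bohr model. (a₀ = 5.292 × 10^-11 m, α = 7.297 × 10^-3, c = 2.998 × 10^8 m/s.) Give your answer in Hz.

1.949 × 10^15 Hz

r = n²a₀/Z = 2.381 × 10^-10 m, v = Zαc/n = 2.917 × 10^6 m/s
f = v/(2πr) = 1.949 × 10^15 Hz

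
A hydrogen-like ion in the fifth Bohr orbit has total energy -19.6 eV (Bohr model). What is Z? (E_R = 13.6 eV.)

E_n = −E_R Z²/n² ⇒ Z² = −E_n n²/E_R = 19.6 × 5² / 13.6 ≈ 36.03
Z = 6

6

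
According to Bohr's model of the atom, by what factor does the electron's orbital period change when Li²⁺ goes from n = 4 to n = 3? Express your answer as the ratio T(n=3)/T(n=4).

T ∝ Z^-2 · n^3; with Z fixed, T ∝ n^3.
T(n=3)/T(n=4) = (3/4)^3 = 27/64

27/64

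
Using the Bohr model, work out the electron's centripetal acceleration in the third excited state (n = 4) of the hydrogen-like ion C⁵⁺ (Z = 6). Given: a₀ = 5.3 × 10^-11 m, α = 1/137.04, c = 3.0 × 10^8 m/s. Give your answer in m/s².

r = n²a₀/Z = 1.4 × 10^-10 m, v = Zαc/n = 3.3 × 10^6 m/s
a = v²/r = (3.3 × 10^6)² / 1.4 × 10^-10 = 7.6 × 10^22 m/s²

7.6 × 10^22 m/s²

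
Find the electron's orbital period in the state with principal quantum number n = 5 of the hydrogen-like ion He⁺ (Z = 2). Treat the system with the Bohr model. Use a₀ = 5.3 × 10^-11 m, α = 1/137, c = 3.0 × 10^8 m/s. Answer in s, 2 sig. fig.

4.8 × 10^-15 s

r = n²a₀/Z = 5²·5.3 × 10^-11/2 = 6.6 × 10^-10 m
v = Zαc/n = 2·0.0073·3.0 × 10^8/5 = 8.8 × 10^5 m/s
T = 2πr/v = 4.8 × 10^-15 s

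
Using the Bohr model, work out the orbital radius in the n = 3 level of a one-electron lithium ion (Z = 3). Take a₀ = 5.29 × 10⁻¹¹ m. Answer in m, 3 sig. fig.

r_n = n²a₀/Z = 3² × 5.29 × 10⁻¹¹ / 3
    = 9 × 5.29 × 10⁻¹¹ / 3 = 1.59 × 10⁻¹⁰ m

1.59 × 10⁻¹⁰ m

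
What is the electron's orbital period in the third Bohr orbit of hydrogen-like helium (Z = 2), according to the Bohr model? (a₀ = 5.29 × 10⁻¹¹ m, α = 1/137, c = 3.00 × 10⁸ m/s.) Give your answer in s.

1.02 × 10⁻¹⁵ s

r = n²a₀/Z = 3²·5.29 × 10⁻¹¹/2 = 2.38 × 10⁻¹⁰ m
v = Zαc/n = 2·0.00730·3.00 × 10⁸/3 = 1.46 × 10⁶ m/s
T = 2πr/v = 1.02 × 10⁻¹⁵ s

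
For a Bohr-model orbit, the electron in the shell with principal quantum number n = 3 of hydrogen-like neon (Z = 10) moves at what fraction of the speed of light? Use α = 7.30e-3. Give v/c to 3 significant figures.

v_n = Zαc/n, so v/c = Zα/n = 10 × 0.00730 / 3 = 0.0243

0.0243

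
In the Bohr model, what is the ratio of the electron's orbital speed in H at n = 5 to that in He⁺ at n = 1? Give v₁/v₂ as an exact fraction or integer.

1/10

v ∝ Z^1 · n^-1
v₁/v₂ = (1/2)^1 · (5/1)^-1 = 1/10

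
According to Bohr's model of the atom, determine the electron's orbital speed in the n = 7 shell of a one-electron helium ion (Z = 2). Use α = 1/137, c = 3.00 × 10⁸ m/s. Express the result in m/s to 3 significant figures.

v_n = Zαc/n = 2 × 0.00730 × 3.00 × 10⁸ / 7
    = 6.26 × 10⁵ m/s

6.26 × 10⁵ m/s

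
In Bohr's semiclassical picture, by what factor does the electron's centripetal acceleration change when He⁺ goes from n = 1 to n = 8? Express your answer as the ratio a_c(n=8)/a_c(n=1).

a_c ∝ Z^3 · n^-4; with Z fixed, a_c ∝ n^-4.
a_c(n=8)/a_c(n=1) = (8/1)^-4 = 1/4096

1/4096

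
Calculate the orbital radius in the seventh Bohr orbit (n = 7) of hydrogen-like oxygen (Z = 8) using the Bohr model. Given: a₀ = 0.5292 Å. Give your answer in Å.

r_n = n²a₀/Z = 7² × 0.5292 / 8
    = 49 × 0.5292 / 8 = 3.241 Å

3.241 Å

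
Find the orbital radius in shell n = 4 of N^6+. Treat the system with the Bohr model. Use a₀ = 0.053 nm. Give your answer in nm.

r_n = n²a₀/Z = 4² × 0.053 / 7
    = 16 × 0.053 / 7 = 0.12 nm

0.12 nm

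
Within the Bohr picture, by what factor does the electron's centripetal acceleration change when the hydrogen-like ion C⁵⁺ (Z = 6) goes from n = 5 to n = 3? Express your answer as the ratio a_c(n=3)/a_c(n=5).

a_c ∝ Z^3 · n^-4; with Z fixed, a_c ∝ n^-4.
a_c(n=3)/a_c(n=5) = (3/5)^-4 = 625/81

625/81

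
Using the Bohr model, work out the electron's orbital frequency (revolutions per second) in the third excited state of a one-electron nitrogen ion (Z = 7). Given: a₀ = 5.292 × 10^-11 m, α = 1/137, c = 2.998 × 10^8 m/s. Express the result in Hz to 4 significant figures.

5.039 × 10^15 Hz

r = n²a₀/Z = 1.210 × 10^-10 m, v = Zαc/n = 3.830 × 10^6 m/s
f = v/(2πr) = 5.039 × 10^15 Hz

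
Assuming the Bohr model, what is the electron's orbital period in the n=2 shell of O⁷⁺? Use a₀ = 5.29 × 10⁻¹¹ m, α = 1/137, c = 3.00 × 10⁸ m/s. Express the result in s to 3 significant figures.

1.90 × 10⁻¹⁷ s

r = n²a₀/Z = 2²·5.29 × 10⁻¹¹/8 = 2.65 × 10⁻¹¹ m
v = Zαc/n = 8·0.00730·3.00 × 10⁸/2 = 8.76 × 10⁶ m/s
T = 2πr/v = 1.90 × 10⁻¹⁷ s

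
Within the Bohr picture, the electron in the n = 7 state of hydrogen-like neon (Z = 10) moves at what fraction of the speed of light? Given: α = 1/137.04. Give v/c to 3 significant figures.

0.0104

v_n = Zαc/n, so v/c = Zα/n = 10 × 0.00730 / 7 = 0.0104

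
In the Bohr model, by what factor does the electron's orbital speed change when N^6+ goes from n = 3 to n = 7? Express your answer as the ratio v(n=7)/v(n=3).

3/7

v ∝ Z^1 · n^-1; with Z fixed, v ∝ n^-1.
v(n=7)/v(n=3) = (7/3)^-1 = 3/7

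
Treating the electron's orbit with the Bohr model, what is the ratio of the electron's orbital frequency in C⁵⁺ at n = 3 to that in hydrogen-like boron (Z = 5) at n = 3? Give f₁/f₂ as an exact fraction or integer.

f ∝ Z^2 · n^-3
f₁/f₂ = (6/5)^2 · (3/3)^-3 = 36/25

36/25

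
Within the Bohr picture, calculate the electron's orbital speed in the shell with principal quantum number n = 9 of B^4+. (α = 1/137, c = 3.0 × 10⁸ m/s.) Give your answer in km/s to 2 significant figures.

1200 km/s

v_n = Zαc/n = 5 × 0.0073 × 3.0 × 10⁸ / 9
    = 1200 km/s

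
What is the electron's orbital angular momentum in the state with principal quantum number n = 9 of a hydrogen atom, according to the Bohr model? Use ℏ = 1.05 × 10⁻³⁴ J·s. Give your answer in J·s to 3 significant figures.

9.45 × 10⁻³⁴ J·s

L_n = nℏ = 9 × 1.05 × 10⁻³⁴ = 9.45 × 10⁻³⁴ J·s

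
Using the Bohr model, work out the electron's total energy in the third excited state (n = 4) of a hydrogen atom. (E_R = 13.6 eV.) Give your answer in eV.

-0.850 eV

E_n = −E_R·Z²/n² = −13.6 × 1²/4² = -0.850 eV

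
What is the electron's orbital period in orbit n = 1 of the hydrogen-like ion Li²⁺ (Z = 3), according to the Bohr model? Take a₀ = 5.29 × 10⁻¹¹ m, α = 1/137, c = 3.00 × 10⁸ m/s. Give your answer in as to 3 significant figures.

16.9 as

r = n²a₀/Z = 1²·5.29 × 10⁻¹¹/3 = 1.76 × 10⁻¹¹ m
v = Zαc/n = 3·0.00730·3.00 × 10⁸/1 = 6.57 × 10⁶ m/s
T = 2πr/v = 1.69 × 10⁻¹⁷ s = 16.9 as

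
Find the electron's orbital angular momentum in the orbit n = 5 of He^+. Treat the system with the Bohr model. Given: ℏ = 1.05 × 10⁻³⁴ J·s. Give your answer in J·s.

5.25 × 10⁻³⁴ J·s

L_n = nℏ = 5 × 1.05 × 10⁻³⁴ = 5.25 × 10⁻³⁴ J·s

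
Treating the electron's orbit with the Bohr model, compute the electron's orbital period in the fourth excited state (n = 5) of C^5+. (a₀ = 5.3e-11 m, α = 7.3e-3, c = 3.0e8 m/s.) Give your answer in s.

r = n²a₀/Z = 5²·5.3e-11/6 = 2.2e-10 m
v = Zαc/n = 6·0.0073·3.0e8/5 = 2.6e6 m/s
T = 2πr/v = 5.3e-16 s

5.3e-16 s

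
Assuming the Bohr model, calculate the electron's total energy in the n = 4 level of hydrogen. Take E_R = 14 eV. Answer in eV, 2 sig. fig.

E_n = −E_R·Z²/n² = −14 × 1²/4² = -0.88 eV

-0.88 eV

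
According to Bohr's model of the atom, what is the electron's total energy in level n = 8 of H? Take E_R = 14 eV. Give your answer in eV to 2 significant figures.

-0.22 eV

E_n = −E_R·Z²/n² = −14 × 1²/8² = -0.22 eV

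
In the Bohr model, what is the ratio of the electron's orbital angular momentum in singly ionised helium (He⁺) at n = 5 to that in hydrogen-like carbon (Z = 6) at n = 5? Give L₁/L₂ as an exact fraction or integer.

L = nℏ is independent of Z.
L₁/L₂ = n₁/n₂ = 5/5 = 1

1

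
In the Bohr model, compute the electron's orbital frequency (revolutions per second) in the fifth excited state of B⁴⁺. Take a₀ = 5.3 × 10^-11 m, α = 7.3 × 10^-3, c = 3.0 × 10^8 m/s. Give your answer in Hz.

7.6 × 10^14 Hz

r = n²a₀/Z = 3.8 × 10^-10 m, v = Zαc/n = 1.8 × 10^6 m/s
f = v/(2πr) = 7.6 × 10^14 Hz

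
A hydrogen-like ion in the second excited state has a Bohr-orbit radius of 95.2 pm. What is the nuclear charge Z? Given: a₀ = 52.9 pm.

r_n = n²a₀/Z ⇒ Z = n²a₀/r = 3² × 52.9 / 95.2 ≈ 5.00
Z = 5

5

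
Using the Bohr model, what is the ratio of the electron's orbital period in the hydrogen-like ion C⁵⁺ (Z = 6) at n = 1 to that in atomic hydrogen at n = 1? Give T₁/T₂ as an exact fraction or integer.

T ∝ Z^-2 · n^3
T₁/T₂ = (6/1)^-2 · (1/1)^3 = 1/36

1/36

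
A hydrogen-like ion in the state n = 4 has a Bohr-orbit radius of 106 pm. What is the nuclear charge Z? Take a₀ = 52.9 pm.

8

r_n = n²a₀/Z ⇒ Z = n²a₀/r = 4² × 52.9 / 106 ≈ 7.98
Z = 8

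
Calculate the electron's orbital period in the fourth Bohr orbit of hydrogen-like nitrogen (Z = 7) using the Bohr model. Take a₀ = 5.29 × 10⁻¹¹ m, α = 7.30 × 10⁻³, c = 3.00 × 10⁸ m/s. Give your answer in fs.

0.198 fs

r = n²a₀/Z = 4²·5.29 × 10⁻¹¹/7 = 1.21 × 10⁻¹⁰ m
v = Zαc/n = 7·0.00730·3.00 × 10⁸/4 = 3.83 × 10⁶ m/s
T = 2πr/v = 1.98 × 10⁻¹⁶ s = 0.198 fs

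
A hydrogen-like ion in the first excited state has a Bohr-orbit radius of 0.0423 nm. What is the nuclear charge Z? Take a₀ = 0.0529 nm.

5

r_n = n²a₀/Z ⇒ Z = n²a₀/r = 2² × 0.0529 / 0.0423 ≈ 5.00
Z = 5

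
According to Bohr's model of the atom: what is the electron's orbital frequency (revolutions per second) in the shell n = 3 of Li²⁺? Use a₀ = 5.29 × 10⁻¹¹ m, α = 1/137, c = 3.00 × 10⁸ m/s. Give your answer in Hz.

2.20 × 10¹⁵ Hz

r = n²a₀/Z = 1.59 × 10⁻¹⁰ m, v = Zαc/n = 2.19 × 10⁶ m/s
f = v/(2πr) = 2.20 × 10¹⁵ Hz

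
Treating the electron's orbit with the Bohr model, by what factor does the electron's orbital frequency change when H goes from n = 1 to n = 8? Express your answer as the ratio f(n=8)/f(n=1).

f ∝ Z^2 · n^-3; with Z fixed, f ∝ n^-3.
f(n=8)/f(n=1) = (8/1)^-3 = 1/512

1/512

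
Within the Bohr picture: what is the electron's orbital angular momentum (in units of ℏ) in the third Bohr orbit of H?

3

L_n = nℏ, so L/ℏ = n = 3.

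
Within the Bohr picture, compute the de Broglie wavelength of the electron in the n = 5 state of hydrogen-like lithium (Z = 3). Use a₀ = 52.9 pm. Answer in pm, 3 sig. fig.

554 pm

The Bohr quantisation condition is nλ = 2πr_n.
r_n = n²a₀/Z = 441 pm
λ = 2πr_n/n = 2π·441/5 = 554 pm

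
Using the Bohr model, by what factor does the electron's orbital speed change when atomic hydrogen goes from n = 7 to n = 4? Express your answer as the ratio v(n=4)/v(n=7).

7/4

v ∝ Z^1 · n^-1; with Z fixed, v ∝ n^-1.
v(n=4)/v(n=7) = (4/7)^-1 = 7/4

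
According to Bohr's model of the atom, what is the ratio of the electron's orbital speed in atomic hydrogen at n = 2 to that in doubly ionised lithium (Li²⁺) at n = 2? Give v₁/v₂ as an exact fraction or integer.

v ∝ Z^1 · n^-1
v₁/v₂ = (1/3)^1 · (2/2)^-1 = 1/3

1/3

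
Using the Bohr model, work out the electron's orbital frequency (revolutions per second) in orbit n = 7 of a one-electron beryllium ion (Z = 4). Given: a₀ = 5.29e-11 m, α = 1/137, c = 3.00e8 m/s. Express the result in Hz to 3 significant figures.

3.07e14 Hz

r = n²a₀/Z = 6.48e-10 m, v = Zαc/n = 1.25e6 m/s
f = v/(2πr) = 3.07e14 Hz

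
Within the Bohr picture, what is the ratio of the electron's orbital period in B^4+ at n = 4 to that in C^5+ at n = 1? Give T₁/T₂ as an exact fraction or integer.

T ∝ Z^-2 · n^3
T₁/T₂ = (5/6)^-2 · (4/1)^3 = 2304/25

2304/25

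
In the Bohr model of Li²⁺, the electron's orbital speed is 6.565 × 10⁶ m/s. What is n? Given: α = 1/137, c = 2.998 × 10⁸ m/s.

1

v_n = Zαc/n ⇒ n = Zαc/v = 3 × 0.007299 × 2.998 × 10⁸ / 6.565 × 10⁶ ≈ 1.00
n = 1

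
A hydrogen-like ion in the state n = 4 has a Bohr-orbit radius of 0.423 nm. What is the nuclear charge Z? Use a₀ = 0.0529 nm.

r_n = n²a₀/Z ⇒ Z = n²a₀/r = 4² × 0.0529 / 0.423 ≈ 2.00
Z = 2

2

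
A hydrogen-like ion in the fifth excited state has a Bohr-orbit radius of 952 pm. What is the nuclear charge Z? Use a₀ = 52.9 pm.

r_n = n²a₀/Z ⇒ Z = n²a₀/r = 6² × 52.9 / 952 ≈ 2.00
Z = 2

2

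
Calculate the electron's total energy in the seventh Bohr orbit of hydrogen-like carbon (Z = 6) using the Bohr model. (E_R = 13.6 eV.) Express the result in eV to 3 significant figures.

-9.99 eV

E_n = −E_R·Z²/n² = −13.6 × 6²/7² = -9.99 eV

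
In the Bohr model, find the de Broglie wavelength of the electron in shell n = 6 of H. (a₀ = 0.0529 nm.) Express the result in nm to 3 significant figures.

1.99 nm

The Bohr quantisation condition is nλ = 2πr_n.
r_n = n²a₀/Z = 1.90 nm
λ = 2πr_n/n = 2π·1.90/6 = 1.99 nm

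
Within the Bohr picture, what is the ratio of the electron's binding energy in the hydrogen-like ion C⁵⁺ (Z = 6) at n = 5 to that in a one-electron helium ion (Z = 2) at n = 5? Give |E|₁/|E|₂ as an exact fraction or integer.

9

|E| ∝ Z^2 · n^-2
|E|₁/|E|₂ = (6/2)^2 · (5/5)^-2 = 9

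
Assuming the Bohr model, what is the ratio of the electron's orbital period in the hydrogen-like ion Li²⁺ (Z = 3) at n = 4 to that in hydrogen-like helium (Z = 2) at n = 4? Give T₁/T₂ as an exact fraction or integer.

T ∝ Z^-2 · n^3
T₁/T₂ = (3/2)^-2 · (4/4)^3 = 4/9

4/9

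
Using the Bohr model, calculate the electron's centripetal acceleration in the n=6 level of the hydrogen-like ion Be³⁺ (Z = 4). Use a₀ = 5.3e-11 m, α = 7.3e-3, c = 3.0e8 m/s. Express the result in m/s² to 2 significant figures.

r = n²a₀/Z = 4.8e-10 m, v = Zαc/n = 1.5e6 m/s
a = v²/r = (1.5e6)² / 4.8e-10 = 4.5e21 m/s²

4.5e21 m/s²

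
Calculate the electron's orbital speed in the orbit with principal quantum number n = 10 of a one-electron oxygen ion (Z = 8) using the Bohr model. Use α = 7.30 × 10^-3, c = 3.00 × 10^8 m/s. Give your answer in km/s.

v_n = Zαc/n = 8 × 0.00730 × 3.00 × 10^8 / 10
    = 1750 km/s

1750 km/s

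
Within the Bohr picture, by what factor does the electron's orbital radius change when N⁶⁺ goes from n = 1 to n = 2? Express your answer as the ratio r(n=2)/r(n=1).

4

r ∝ Z^-1 · n^2; with Z fixed, r ∝ n^2.
r(n=2)/r(n=1) = (2/1)^2 = 4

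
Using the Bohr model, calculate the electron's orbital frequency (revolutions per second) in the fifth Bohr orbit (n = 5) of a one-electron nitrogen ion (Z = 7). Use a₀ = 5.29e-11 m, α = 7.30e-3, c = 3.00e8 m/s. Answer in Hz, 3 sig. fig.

2.58e15 Hz

r = n²a₀/Z = 1.89e-10 m, v = Zαc/n = 3.07e6 m/s
f = v/(2πr) = 2.58e15 Hz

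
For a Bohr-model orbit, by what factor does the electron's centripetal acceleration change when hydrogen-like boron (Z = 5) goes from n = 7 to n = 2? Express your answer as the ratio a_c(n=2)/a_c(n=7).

2401/16

a_c ∝ Z^3 · n^-4; with Z fixed, a_c ∝ n^-4.
a_c(n=2)/a_c(n=7) = (2/7)^-4 = 2401/16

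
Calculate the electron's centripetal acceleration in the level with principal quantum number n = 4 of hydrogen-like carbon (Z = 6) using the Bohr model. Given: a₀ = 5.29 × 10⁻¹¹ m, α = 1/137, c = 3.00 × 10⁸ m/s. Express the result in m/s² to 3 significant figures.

7.65 × 10²² m/s²

r = n²a₀/Z = 1.41 × 10⁻¹⁰ m, v = Zαc/n = 3.28 × 10⁶ m/s
a = v²/r = (3.28 × 10⁶)² / 1.41 × 10⁻¹⁰ = 7.65 × 10²² m/s²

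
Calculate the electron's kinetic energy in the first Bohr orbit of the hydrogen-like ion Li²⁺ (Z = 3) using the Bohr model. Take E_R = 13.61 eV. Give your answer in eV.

122.5 eV

For a Coulomb orbit the virial theorem gives K = −E_n.
E_n = −E_R·Z²/n², so K = E_R·Z²/n² = 13.61 × 3²/1² = 122.5 eV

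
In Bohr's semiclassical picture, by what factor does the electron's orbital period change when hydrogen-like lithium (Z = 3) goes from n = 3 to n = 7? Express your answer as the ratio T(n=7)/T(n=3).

343/27

T ∝ Z^-2 · n^3; with Z fixed, T ∝ n^3.
T(n=7)/T(n=3) = (7/3)^3 = 343/27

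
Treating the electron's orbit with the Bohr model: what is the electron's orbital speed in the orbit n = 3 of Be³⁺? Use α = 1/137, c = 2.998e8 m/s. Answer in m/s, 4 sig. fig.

v_n = Zαc/n = 4 × 0.007299 × 2.998e8 / 3
    = 2.918e6 m/s

2.918e6 m/s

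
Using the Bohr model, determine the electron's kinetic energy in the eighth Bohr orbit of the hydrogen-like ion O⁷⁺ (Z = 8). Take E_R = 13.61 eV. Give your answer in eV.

For a Coulomb orbit the virial theorem gives K = −E_n.
E_n = −E_R·Z²/n², so K = E_R·Z²/n² = 13.61 × 8²/8² = 13.61 eV

13.61 eV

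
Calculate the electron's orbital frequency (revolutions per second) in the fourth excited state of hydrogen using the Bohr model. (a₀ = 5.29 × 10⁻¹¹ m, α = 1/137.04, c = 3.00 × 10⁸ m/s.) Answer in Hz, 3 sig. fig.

5.27 × 10¹³ Hz

r = n²a₀/Z = 1.32 × 10⁻⁹ m, v = Zαc/n = 4.38 × 10⁵ m/s
f = v/(2πr) = 5.27 × 10¹³ Hz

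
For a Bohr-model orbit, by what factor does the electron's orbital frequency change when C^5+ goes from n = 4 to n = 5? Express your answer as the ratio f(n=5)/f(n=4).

f ∝ Z^2 · n^-3; with Z fixed, f ∝ n^-3.
f(n=5)/f(n=4) = (5/4)^-3 = 64/125

64/125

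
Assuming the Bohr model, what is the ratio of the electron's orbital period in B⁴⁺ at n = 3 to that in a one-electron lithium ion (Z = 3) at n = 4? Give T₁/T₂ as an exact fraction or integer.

243/1600

T ∝ Z^-2 · n^3
T₁/T₂ = (5/3)^-2 · (3/4)^3 = 243/1600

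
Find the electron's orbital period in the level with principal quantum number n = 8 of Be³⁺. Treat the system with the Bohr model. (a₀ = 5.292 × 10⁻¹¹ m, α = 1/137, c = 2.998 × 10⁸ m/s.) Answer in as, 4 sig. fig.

4862 as

r = n²a₀/Z = 8²·5.292 × 10⁻¹¹/4 = 8.467 × 10⁻¹⁰ m
v = Zαc/n = 4·0.007299·2.998 × 10⁸/8 = 1.094 × 10⁶ m/s
T = 2πr/v = 4.862 × 10⁻¹⁵ s = 4862 as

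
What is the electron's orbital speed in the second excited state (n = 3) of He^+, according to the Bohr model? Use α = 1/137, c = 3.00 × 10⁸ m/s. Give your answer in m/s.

1.46 × 10⁶ m/s

v_n = Zαc/n = 2 × 0.00730 × 3.00 × 10⁸ / 3
    = 1.46 × 10⁶ m/s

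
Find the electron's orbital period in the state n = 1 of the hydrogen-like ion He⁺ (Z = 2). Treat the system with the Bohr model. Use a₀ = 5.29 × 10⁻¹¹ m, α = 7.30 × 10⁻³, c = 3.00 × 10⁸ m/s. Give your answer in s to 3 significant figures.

r = n²a₀/Z = 1²·5.29 × 10⁻¹¹/2 = 2.65 × 10⁻¹¹ m
v = Zαc/n = 2·0.00730·3.00 × 10⁸/1 = 4.38 × 10⁶ m/s
T = 2πr/v = 3.79 × 10⁻¹⁷ s

3.79 × 10⁻¹⁷ s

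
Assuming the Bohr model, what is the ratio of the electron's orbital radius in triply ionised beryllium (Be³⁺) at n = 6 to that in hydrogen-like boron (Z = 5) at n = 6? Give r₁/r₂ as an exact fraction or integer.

5/4

r ∝ Z^-1 · n^2
r₁/r₂ = (4/5)^-1 · (6/6)^2 = 5/4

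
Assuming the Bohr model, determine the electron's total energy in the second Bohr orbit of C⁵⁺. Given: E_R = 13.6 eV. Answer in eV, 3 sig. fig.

E_n = −E_R·Z²/n² = −13.6 × 6²/2² = -122 eV

-122 eV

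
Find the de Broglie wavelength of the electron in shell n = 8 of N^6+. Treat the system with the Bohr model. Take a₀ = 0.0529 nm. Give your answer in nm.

0.380 nm

The Bohr quantisation condition is nλ = 2πr_n.
r_n = n²a₀/Z = 0.484 nm
λ = 2πr_n/n = 2π·0.484/8 = 0.380 nm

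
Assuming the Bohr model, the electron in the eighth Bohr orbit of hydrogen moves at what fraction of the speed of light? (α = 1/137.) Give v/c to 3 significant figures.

0.000912

v_n = Zαc/n, so v/c = Zα/n = 1 × 0.00730 / 8 = 0.000912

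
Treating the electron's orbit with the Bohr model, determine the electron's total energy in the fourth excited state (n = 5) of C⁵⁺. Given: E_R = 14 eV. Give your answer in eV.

-20 eV

E_n = −E_R·Z²/n² = −14 × 6²/5² = -20 eV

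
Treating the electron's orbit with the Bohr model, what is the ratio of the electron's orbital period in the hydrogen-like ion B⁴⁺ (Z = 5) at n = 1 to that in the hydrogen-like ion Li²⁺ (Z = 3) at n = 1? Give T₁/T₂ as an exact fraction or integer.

T ∝ Z^-2 · n^3
T₁/T₂ = (5/3)^-2 · (1/1)^3 = 9/25

9/25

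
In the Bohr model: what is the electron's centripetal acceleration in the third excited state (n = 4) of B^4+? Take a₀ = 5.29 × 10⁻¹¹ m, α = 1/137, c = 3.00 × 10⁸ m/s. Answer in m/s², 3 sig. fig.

4.43 × 10²² m/s²

r = n²a₀/Z = 1.69 × 10⁻¹⁰ m, v = Zαc/n = 2.74 × 10⁶ m/s
a = v²/r = (2.74 × 10⁶)² / 1.69 × 10⁻¹⁰ = 4.43 × 10²² m/s²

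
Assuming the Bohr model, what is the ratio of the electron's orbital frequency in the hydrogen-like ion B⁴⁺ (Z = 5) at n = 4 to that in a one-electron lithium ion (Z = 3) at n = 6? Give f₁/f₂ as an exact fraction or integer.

f ∝ Z^2 · n^-3
f₁/f₂ = (5/3)^2 · (4/6)^-3 = 75/8

75/8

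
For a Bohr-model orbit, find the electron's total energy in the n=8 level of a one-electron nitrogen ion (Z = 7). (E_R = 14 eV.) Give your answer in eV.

-11 eV

E_n = −E_R·Z²/n² = −14 × 7²/8² = -11 eV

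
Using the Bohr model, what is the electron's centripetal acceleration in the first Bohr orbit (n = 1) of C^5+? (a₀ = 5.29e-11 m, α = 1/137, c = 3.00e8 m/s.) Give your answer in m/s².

1.96e25 m/s²

r = n²a₀/Z = 8.82e-12 m, v = Zαc/n = 1.31e7 m/s
a = v²/r = (1.31e7)² / 8.82e-12 = 1.96e25 m/s²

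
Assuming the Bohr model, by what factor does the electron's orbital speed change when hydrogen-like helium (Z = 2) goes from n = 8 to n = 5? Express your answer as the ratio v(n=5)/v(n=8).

8/5

v ∝ Z^1 · n^-1; with Z fixed, v ∝ n^-1.
v(n=5)/v(n=8) = (5/8)^-1 = 8/5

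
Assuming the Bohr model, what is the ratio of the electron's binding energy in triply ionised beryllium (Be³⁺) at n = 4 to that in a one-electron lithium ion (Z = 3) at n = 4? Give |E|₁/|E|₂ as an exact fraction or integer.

|E| ∝ Z^2 · n^-2
|E|₁/|E|₂ = (4/3)^2 · (4/4)^-2 = 16/9

16/9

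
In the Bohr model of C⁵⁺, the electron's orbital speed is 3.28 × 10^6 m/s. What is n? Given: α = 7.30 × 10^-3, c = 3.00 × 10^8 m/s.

v_n = Zαc/n ⇒ n = Zαc/v = 6 × 0.00730 × 3.00 × 10^8 / 3.28 × 10^6 ≈ 4.01
n = 4

4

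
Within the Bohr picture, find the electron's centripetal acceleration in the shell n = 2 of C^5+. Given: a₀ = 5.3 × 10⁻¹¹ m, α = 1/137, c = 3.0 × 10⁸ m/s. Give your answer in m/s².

r = n²a₀/Z = 3.5 × 10⁻¹¹ m, v = Zαc/n = 6.6 × 10⁶ m/s
a = v²/r = (6.6 × 10⁶)² / 3.5 × 10⁻¹¹ = 1.2 × 10²⁴ m/s²

1.2 × 10²⁴ m/s²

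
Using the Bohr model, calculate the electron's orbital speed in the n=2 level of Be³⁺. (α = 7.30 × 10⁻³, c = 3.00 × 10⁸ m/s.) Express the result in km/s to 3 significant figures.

4380 km/s

v_n = Zαc/n = 4 × 0.00730 × 3.00 × 10⁸ / 2
    = 4380 km/s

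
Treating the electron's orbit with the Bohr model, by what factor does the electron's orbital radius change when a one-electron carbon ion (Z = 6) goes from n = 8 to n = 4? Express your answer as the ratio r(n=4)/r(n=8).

1/4

r ∝ Z^-1 · n^2; with Z fixed, r ∝ n^2.
r(n=4)/r(n=8) = (4/8)^2 = 1/4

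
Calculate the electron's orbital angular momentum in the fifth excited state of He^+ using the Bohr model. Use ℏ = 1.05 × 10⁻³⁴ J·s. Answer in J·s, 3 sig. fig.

L_n = nℏ = 6 × 1.05 × 10⁻³⁴ = 6.30 × 10⁻³⁴ J·s

6.30 × 10⁻³⁴ J·s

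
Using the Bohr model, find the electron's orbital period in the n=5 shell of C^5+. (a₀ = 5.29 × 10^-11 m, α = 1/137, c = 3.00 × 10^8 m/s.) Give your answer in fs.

0.527 fs

r = n²a₀/Z = 5²·5.29 × 10^-11/6 = 2.20 × 10^-10 m
v = Zαc/n = 6·0.00730·3.00 × 10^8/5 = 2.63 × 10^6 m/s
T = 2πr/v = 5.27 × 10^-16 s = 0.527 fs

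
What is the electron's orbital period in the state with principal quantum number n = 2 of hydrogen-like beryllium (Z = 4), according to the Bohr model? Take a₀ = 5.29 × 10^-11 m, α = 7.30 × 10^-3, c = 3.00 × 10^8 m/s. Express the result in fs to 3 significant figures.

r = n²a₀/Z = 2²·5.29 × 10^-11/4 = 5.29 × 10^-11 m
v = Zαc/n = 4·0.00730·3.00 × 10^8/2 = 4.38 × 10^6 m/s
T = 2πr/v = 7.59 × 10^-17 s = 0.0759 fs

0.0759 fs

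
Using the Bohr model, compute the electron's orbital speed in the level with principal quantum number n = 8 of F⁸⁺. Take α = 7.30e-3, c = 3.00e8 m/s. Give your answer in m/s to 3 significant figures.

v_n = Zαc/n = 9 × 0.00730 × 3.00e8 / 8
    = 2.46e6 m/s

2.46e6 m/s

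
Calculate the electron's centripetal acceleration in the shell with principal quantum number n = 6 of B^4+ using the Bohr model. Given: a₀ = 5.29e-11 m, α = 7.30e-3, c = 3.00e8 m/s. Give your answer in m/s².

8.74e21 m/s²

r = n²a₀/Z = 3.81e-10 m, v = Zαc/n = 1.82e6 m/s
a = v²/r = (1.82e6)² / 3.81e-10 = 8.74e21 m/s²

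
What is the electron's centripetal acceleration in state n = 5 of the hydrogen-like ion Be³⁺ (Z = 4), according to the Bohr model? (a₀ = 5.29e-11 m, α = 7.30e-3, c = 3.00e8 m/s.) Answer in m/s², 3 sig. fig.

9.28e21 m/s²

r = n²a₀/Z = 3.31e-10 m, v = Zαc/n = 1.75e6 m/s
a = v²/r = (1.75e6)² / 3.31e-10 = 9.28e21 m/s²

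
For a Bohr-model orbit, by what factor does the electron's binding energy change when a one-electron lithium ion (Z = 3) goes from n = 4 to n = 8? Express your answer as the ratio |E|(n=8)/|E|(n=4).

1/4

|E| ∝ Z^2 · n^-2; with Z fixed, |E| ∝ n^-2.
|E|(n=8)/|E|(n=4) = (8/4)^-2 = 1/4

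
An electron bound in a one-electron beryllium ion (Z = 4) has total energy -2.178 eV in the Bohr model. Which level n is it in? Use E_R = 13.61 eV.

E_n = −E_R Z²/n² ⇒ n² = E_R Z²/(−E_n) = 13.61 × 4² / 2.178 ≈ 99.98
n = 10

10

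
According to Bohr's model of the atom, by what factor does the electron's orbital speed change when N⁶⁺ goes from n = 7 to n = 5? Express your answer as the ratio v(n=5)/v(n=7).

7/5

v ∝ Z^1 · n^-1; with Z fixed, v ∝ n^-1.
v(n=5)/v(n=7) = (5/7)^-1 = 7/5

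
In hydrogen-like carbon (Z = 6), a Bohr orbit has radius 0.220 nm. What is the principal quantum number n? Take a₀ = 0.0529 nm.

5

r_n = n²a₀/Z ⇒ n² = rZ/a₀ = 0.220 × 6 / 0.0529 ≈ 24.95
n = 5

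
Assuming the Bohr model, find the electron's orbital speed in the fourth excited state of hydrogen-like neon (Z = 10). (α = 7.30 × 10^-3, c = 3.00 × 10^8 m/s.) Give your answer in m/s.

v_n = Zαc/n = 10 × 0.00730 × 3.00 × 10^8 / 5
    = 4.38 × 10^6 m/s

4.38 × 10^6 m/s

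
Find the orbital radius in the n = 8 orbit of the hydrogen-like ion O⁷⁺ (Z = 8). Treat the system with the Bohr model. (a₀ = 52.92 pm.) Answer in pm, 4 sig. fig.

r_n = n²a₀/Z = 8² × 52.92 / 8
    = 64 × 52.92 / 8 = 423.4 pm

423.4 pm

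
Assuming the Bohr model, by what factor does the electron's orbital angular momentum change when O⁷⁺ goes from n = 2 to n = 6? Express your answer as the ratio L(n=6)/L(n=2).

L = nℏ depends only on n, so L ∝ n.
L(n=6)/L(n=2) = (6/2)^1 = 3

3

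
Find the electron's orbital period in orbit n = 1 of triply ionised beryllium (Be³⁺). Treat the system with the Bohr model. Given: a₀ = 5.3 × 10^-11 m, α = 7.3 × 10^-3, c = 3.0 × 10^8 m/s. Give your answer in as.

9.5 as

r = n²a₀/Z = 1²·5.3 × 10^-11/4 = 1.3 × 10^-11 m
v = Zαc/n = 4·0.0073·3.0 × 10^8/1 = 8.8 × 10^6 m/s
T = 2πr/v = 9.5 × 10^-18 s = 9.5 as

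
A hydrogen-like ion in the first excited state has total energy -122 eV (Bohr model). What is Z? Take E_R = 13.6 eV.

6

E_n = −E_R Z²/n² ⇒ Z² = −E_n n²/E_R = 122 × 2² / 13.6 ≈ 35.88
Z = 6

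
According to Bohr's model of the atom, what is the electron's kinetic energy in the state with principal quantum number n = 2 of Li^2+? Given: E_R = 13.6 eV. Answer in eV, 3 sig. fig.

For a Coulomb orbit the virial theorem gives K = −E_n.
E_n = −E_R·Z²/n², so K = E_R·Z²/n² = 13.6 × 3²/2² = 30.6 eV

30.6 eV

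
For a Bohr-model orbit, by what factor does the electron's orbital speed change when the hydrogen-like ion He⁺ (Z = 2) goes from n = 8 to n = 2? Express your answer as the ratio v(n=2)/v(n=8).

4

v ∝ Z^1 · n^-1; with Z fixed, v ∝ n^-1.
v(n=2)/v(n=8) = (2/8)^-1 = 4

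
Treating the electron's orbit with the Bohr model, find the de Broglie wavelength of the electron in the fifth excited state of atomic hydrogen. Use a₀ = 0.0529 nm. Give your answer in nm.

1.99 nm

The Bohr quantisation condition is nλ = 2πr_n.
r_n = n²a₀/Z = 1.90 nm
λ = 2πr_n/n = 2π·1.90/6 = 1.99 nm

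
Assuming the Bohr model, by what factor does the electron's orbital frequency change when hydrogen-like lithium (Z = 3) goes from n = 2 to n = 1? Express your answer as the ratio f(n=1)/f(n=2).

f ∝ Z^2 · n^-3; with Z fixed, f ∝ n^-3.
f(n=1)/f(n=2) = (1/2)^-3 = 8

8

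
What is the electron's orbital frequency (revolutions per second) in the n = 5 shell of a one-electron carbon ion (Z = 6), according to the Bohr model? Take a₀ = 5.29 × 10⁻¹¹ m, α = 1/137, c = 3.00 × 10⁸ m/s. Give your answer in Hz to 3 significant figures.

r = n²a₀/Z = 2.20 × 10⁻¹⁰ m, v = Zαc/n = 2.63 × 10⁶ m/s
f = v/(2πr) = 1.90 × 10¹⁵ Hz

1.90 × 10¹⁵ Hz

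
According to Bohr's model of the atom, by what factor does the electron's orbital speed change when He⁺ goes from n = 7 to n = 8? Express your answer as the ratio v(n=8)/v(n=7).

7/8

v ∝ Z^1 · n^-1; with Z fixed, v ∝ n^-1.
v(n=8)/v(n=7) = (8/7)^-1 = 7/8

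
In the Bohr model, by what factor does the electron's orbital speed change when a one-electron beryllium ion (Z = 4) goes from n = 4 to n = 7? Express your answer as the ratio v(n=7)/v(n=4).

4/7

v ∝ Z^1 · n^-1; with Z fixed, v ∝ n^-1.
v(n=7)/v(n=4) = (7/4)^-1 = 4/7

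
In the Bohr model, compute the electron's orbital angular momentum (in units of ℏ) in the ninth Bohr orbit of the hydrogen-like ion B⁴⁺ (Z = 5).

9

L_n = nℏ, so L/ℏ = n = 9.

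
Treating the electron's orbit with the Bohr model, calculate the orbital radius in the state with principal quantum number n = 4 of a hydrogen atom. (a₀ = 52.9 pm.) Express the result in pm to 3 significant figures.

r_n = n²a₀/Z = 4² × 52.9 / 1
    = 16 × 52.9 / 1 = 846 pm

846 pm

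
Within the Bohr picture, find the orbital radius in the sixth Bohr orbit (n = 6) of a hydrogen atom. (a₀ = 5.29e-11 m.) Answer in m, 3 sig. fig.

r_n = n²a₀/Z = 6² × 5.29e-11 / 1
    = 36 × 5.29e-11 / 1 = 1.90e-9 m

1.90e-9 m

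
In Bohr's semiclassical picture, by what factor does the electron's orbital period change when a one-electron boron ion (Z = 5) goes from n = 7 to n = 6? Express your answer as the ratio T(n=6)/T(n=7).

T ∝ Z^-2 · n^3; with Z fixed, T ∝ n^3.
T(n=6)/T(n=7) = (6/7)^3 = 216/343

216/343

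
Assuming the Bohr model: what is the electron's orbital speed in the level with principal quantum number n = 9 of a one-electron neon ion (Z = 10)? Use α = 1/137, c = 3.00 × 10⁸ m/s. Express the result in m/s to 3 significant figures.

2.43 × 10⁶ m/s

v_n = Zαc/n = 10 × 0.00730 × 3.00 × 10⁸ / 9
    = 2.43 × 10⁶ m/s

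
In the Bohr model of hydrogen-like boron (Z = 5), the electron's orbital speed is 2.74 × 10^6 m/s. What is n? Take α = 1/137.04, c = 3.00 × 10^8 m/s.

v_n = Zαc/n ⇒ n = Zαc/v = 5 × 0.00730 × 3.00 × 10^8 / 2.74 × 10^6 ≈ 3.99
n = 4

4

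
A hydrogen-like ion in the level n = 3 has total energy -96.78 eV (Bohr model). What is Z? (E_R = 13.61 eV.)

E_n = −E_R Z²/n² ⇒ Z² = −E_n n²/E_R = 96.78 × 3² / 13.61 ≈ 64.00
Z = 8

8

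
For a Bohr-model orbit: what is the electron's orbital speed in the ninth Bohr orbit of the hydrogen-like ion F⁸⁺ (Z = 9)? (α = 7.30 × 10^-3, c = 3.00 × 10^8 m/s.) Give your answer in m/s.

2.19 × 10^6 m/s

v_n = Zαc/n = 9 × 0.00730 × 3.00 × 10^8 / 9
    = 2.19 × 10^6 m/s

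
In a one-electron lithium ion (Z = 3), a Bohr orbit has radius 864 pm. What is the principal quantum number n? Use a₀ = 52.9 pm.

r_n = n²a₀/Z ⇒ n² = rZ/a₀ = 864 × 3 / 52.9 ≈ 49.00
n = 7

7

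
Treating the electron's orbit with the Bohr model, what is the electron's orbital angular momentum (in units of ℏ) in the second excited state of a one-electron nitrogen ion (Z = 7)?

L_n = nℏ, so L/ℏ = n = 3.

3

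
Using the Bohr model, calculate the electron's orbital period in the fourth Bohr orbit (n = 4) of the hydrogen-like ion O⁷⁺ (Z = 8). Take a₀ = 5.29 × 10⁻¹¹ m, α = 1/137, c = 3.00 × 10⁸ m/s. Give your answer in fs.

r = n²a₀/Z = 4²·5.29 × 10⁻¹¹/8 = 1.06 × 10⁻¹⁰ m
v = Zαc/n = 8·0.00730·3.00 × 10⁸/4 = 4.38 × 10⁶ m/s
T = 2πr/v = 1.52 × 10⁻¹⁶ s = 0.152 fs

0.152 fs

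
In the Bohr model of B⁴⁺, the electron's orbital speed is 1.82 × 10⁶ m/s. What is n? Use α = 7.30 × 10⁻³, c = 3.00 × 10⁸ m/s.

6

v_n = Zαc/n ⇒ n = Zαc/v = 5 × 0.00730 × 3.00 × 10⁸ / 1.82 × 10⁶ ≈ 6.02
n = 6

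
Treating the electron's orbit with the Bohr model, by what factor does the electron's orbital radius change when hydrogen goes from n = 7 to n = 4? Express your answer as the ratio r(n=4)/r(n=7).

16/49

r ∝ Z^-1 · n^2; with Z fixed, r ∝ n^2.
r(n=4)/r(n=7) = (4/7)^2 = 16/49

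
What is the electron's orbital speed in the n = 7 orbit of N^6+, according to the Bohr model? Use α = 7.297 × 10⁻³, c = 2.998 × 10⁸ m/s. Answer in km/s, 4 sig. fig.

v_n = Zαc/n = 7 × 0.007297 × 2.998 × 10⁸ / 7
    = 2188 km/s

2188 km/s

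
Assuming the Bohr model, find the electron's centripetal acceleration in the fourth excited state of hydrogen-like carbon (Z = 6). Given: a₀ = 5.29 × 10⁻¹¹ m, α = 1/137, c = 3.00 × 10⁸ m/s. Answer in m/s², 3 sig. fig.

r = n²a₀/Z = 2.20 × 10⁻¹⁰ m, v = Zαc/n = 2.63 × 10⁶ m/s
a = v²/r = (2.63 × 10⁶)² / 2.20 × 10⁻¹⁰ = 3.13 × 10²² m/s²

3.13 × 10²² m/s²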